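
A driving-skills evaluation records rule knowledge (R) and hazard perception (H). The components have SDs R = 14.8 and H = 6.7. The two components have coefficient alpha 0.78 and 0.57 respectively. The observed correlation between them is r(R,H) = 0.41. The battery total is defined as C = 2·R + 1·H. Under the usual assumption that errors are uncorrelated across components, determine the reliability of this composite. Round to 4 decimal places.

Var(C) = 2²·14.8² + 6.7² + 2·[2·14.8·6.7·0.41] = 921.05 + 162.622 = 1083.67.
With uncorrelated errors the cross-covariances are all true-score covariance, so they carry over unchanged; only the diagonal terms shrink to ρᵢσᵢ².
True-score variance = [2²·14.8²·0.78 + 6.7²·0.57] + 162.622 = 708.992 + 162.622 = 871.615.
Reliability = 871.615 / 1083.67 = 0.8043.

0.8043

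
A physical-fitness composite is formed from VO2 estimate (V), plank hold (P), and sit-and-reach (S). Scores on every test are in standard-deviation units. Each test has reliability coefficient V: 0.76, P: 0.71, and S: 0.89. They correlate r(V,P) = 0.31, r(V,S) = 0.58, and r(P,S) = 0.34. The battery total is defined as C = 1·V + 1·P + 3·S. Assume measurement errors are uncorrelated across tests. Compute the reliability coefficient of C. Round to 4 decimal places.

0.9113

Var(C) = 1 + 1 + 3² + 2·[0.31 + 3·0.58 + 3·0.34] = 11 + 6.14 = 17.14.
Under uncorrelated errors the observed covariances equal the true-score covariances, so only the own-variance terms attenuate.
True-score variance = [0.76 + 0.71 + 3²·0.89] + 6.14 = 9.48 + 6.14 = 15.62.
Reliability = 15.62 / 17.14 = 0.9113.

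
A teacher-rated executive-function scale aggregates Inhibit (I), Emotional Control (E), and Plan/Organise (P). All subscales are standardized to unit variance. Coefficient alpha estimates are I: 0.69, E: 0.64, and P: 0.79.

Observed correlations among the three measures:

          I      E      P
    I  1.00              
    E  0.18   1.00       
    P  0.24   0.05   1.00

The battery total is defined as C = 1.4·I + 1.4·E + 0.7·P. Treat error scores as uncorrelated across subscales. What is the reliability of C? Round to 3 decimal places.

0.751

Var(C) = 1.4² + 1.4² + 0.7² + 2·[1.96·0.18 + 0.98·0.24 + 0.98·0.05] = 4.41 + 1.274 = 5.684.
Under uncorrelated errors the observed covariances equal the true-score covariances, so only the own-variance terms attenuate.
True-score variance = [1.4²·0.69 + 1.4²·0.64 + 0.7²·0.79] + 1.274 = 2.9939 + 1.274 = 4.2679.
Reliability = 4.2679 / 5.684 = 0.751.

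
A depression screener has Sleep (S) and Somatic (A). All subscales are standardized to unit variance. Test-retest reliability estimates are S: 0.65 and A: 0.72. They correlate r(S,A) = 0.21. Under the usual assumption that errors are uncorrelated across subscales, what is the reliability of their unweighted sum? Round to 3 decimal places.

Var(S+A) = 2 + 2·[0.21] = 2 + 0.42 = 2.42.
Under uncorrelated errors the observed covariances equal the true-score covariances, so only the own-variance terms attenuate.
True-score variance = [0.65 + 0.72] + 0.42 = 1.37 + 0.42 = 1.79.
Reliability = 1.79 / 2.42 = 0.740.

0.740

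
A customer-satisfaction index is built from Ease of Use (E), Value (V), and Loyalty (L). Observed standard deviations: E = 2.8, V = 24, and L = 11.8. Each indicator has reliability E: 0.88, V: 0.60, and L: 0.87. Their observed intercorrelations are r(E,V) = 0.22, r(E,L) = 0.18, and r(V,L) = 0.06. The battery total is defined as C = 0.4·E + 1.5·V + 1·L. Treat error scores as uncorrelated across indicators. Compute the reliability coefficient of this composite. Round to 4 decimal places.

0.6446

Var(C) = 0.4²·2.8² + 1.5²·24² + 11.8² + 2·[0.6·2.8·24·0.22 + 0.4·2.8·11.8·0.18 + 1.5·24·11.8·0.06] = 1436.49 + 73.4746 = 1509.97.
With uncorrelated errors the cross-covariances are all true-score covariance, so they carry over unchanged; only the diagonal terms shrink to ρᵢσᵢ².
True-score variance = [0.4²·2.8²·0.88 + 1.5²·24²·0.60 + 11.8²·0.87] + 73.4746 = 899.843 + 73.4746 = 973.317.
Reliability = 973.317 / 1509.97 = 0.6446.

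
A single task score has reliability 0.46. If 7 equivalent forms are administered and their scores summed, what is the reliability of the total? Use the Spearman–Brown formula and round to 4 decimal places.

ρ_k = kρ / (1 + (k−1)ρ) = 7·0.46 / (1 + 6·0.46) = 3.220 / 3.760 = 0.8564.

0.8564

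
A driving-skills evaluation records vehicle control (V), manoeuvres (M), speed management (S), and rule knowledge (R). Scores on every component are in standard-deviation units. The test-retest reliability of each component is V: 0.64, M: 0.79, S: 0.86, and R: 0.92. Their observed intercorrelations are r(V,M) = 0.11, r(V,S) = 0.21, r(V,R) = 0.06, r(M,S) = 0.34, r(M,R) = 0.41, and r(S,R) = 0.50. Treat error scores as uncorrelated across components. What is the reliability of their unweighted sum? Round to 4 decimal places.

0.8912

Var(V+M+S+R) = 4 + 2·[0.11 + 0.21 + 0.06 + 0.34 + 0.41 + 0.50] = 4 + 3.26 = 7.26.
Because errors are independent across components, Cov(Tᵢ,Tⱼ) = Cov(Xᵢ,Xⱼ); the off-diagonal part of the true-score variance is the same as above.
True-score variance = [0.64 + 0.79 + 0.86 + 0.92] + 3.26 = 3.21 + 3.26 = 6.47.
Reliability = 6.47 / 7.26 = 0.8912.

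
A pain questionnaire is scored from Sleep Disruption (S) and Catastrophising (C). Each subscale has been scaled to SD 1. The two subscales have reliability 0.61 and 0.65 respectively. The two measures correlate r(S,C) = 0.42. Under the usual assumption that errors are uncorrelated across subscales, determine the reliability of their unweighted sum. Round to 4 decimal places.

0.7394

Var(S+C) = 2 + 2·[0.42] = 2 + 0.84 = 2.84.
With uncorrelated errors the cross-covariances are all true-score covariance, so they carry over unchanged; only the diagonal terms shrink to ρᵢσᵢ².
True-score variance = [0.61 + 0.65] + 0.84 = 1.26 + 0.84 = 2.1.
Reliability = 2.1 / 2.84 = 0.7394.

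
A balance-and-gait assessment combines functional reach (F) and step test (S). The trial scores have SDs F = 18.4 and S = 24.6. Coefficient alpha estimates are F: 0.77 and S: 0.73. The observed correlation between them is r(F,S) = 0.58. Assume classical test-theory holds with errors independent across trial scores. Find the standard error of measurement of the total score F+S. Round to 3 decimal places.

Var(total) = 943.72 + 525.062 = 1468.78.
True-score variance = 702.458 + 525.062 = 1227.52, so reliability = 0.8357.
Error variance = 1468.78 − 1227.52 = 241.262; SEM = √241.262 = 15.533.

15.533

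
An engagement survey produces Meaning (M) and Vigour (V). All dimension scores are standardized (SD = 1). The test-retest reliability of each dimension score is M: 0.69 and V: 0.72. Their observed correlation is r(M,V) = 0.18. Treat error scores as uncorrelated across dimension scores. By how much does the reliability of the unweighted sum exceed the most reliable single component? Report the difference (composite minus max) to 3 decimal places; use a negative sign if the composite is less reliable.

Var(sum) = 2 + 0.36 = 2.36; true-score variance = 1.41 + 0.36 = 1.77; composite reliability = 0.7500.
Max component reliability = 0.7200.
Difference = 0.7500 − 0.7200 = 0.030.

0.030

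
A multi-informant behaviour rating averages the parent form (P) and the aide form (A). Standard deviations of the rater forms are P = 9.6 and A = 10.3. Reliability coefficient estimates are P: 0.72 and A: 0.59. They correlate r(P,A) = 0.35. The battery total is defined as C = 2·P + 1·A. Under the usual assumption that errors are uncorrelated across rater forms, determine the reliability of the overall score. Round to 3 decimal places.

Var(C) = 2²·9.6² + 10.3² + 2·[2·9.6·10.3·0.35] = 474.73 + 138.432 = 613.162.
With uncorrelated errors the cross-covariances are all true-score covariance, so they carry over unchanged; only the diagonal terms shrink to ρᵢσᵢ².
True-score variance = [2²·9.6²·0.72 + 10.3²·0.59] + 138.432 = 328.014 + 138.432 = 466.446.
Reliability = 466.446 / 613.162 = 0.761.

0.761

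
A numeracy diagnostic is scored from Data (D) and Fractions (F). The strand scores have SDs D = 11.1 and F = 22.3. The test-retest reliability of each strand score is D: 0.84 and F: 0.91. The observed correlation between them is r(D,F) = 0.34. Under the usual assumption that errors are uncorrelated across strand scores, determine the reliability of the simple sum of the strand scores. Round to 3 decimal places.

Var(D+F) = 11.1² + 22.3² + 2·[11.1·22.3·0.34] = 620.5 + 168.32 = 788.82.
Because errors are independent across components, Cov(Tᵢ,Tⱼ) = Cov(Xᵢ,Xⱼ); the off-diagonal part of the true-score variance is the same as above.
True-score variance = [11.1²·0.84 + 22.3²·0.91] + 168.32 = 556.03 + 168.32 = 724.351.
Reliability = 724.351 / 788.82 = 0.918.

0.918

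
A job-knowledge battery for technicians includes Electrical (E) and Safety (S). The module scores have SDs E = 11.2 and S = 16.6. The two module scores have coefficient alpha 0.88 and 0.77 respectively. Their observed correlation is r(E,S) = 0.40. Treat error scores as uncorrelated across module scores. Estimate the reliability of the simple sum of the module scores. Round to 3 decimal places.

0.857

Var(E+S) = 11.2² + 16.6² + 2·[11.2·16.6·0.40] = 401 + 148.736 = 549.736.
Because errors are independent across components, Cov(Tᵢ,Tⱼ) = Cov(Xᵢ,Xⱼ); the off-diagonal part of the true-score variance is the same as above.
True-score variance = [11.2²·0.88 + 16.6²·0.77] + 148.736 = 322.568 + 148.736 = 471.304.
Reliability = 471.304 / 549.736 = 0.857.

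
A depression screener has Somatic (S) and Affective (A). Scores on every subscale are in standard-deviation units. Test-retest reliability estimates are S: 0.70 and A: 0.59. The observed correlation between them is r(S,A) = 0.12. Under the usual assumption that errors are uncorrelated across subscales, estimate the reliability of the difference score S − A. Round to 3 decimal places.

0.597

Var(S−A) = 1 + 1 − 2·0.12 = 2 − 0.24 = 1.76.
Because errors are independent across components, Cov(Tᵢ,Tⱼ) = Cov(Xᵢ,Xⱼ); the off-diagonal part of the true-score variance is the same as above.
True-score variance = [0.70 + 0.59] − 0.24 = 1.29 − 0.24 = 1.05.
Reliability = 1.05 / 1.76 = 0.597.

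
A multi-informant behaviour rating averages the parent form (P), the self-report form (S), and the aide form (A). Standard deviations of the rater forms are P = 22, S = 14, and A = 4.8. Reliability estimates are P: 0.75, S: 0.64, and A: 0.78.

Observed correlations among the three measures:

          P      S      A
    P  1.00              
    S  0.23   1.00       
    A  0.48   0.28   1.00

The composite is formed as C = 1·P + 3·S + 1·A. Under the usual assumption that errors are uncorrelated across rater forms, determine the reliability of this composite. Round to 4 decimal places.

0.7385

Var(C) = 22² + 3²·14² + 4.8² + 2·[3·22·14·0.23 + 22·4.8·0.48 + 3·14·4.8·0.28] = 2271.04 + 639.312 = 2910.35.
Because errors are independent across components, Cov(Tᵢ,Tⱼ) = Cov(Xᵢ,Xⱼ); the off-diagonal part of the true-score variance is the same as above.
True-score variance = [22²·0.75 + 3²·14²·0.64 + 4.8²·0.78] + 639.312 = 1509.93 + 639.312 = 2149.24.
Reliability = 2149.24 / 2910.35 = 0.7385.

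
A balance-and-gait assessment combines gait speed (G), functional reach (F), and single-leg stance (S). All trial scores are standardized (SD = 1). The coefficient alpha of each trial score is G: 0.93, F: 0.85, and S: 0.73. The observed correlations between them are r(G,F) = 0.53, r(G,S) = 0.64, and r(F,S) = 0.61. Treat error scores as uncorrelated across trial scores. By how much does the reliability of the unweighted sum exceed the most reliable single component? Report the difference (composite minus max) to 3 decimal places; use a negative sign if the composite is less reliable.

Var(sum) = 3 + 3.56 = 6.56; true-score variance = 2.51 + 3.56 = 6.07; composite reliability = 0.9253.
Max component reliability = 0.9300.
Difference = 0.9253 − 0.9300 = -0.005.

-0.005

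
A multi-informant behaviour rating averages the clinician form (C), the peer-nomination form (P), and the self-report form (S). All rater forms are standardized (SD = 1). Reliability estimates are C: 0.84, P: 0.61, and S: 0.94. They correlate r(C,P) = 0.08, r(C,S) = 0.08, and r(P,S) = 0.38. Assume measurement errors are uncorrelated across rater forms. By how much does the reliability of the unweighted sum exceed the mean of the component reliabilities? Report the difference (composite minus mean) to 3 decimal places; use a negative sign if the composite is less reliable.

0.054

Var(sum) = 3 + 1.08 = 4.08; true-score variance = 2.39 + 1.08 = 3.47; composite reliability = 0.8505.
Mean component reliability = 0.7967.
Difference = 0.8505 − 0.7967 = 0.054.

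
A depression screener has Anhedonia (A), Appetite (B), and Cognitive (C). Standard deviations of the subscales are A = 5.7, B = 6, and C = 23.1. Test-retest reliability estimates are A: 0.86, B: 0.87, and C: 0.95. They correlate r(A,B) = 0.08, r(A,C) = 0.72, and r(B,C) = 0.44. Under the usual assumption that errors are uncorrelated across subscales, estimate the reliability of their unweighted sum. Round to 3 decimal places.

Var(A+B+C) = 5.7² + 6² + 23.1² + 2·[5.7·6·0.08 + 5.7·23.1·0.72 + 6·23.1·0.44] = 602.1 + 317.045 = 919.145.
With uncorrelated errors the cross-covariances are all true-score covariance, so they carry over unchanged; only the diagonal terms shrink to ρᵢσᵢ².
True-score variance = [5.7²·0.86 + 6²·0.87 + 23.1²·0.95] + 317.045 = 566.191 + 317.045 = 883.236.
Reliability = 883.236 / 919.145 = 0.961.

0.961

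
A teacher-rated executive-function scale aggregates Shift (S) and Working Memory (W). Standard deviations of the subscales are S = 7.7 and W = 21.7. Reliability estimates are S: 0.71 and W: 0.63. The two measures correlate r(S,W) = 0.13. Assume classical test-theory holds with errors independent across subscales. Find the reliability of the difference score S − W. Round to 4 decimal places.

Var(S−W) = 7.7² + 21.7² − 2·7.7·21.7·0.13 = 530.18 − 43.4434 = 486.737.
Because errors are independent across components, Cov(Tᵢ,Tⱼ) = Cov(Xᵢ,Xⱼ); the off-diagonal part of the true-score variance is the same as above.
True-score variance = [7.7²·0.71 + 21.7²·0.63] − 43.4434 = 338.757 − 43.4434 = 295.313.
Reliability = 295.313 / 486.737 = 0.6067.

0.6067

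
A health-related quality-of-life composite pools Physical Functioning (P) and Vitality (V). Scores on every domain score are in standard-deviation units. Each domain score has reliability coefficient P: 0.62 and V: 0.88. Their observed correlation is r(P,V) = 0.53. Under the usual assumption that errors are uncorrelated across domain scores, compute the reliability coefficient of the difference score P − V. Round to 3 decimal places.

Var(P−V) = 1 + 1 − 2·0.53 = 2 − 1.06 = 0.94.
With uncorrelated errors the cross-covariances are all true-score covariance, so they carry over unchanged; only the diagonal terms shrink to ρᵢσᵢ².
True-score variance = [0.62 + 0.88] − 1.06 = 1.5 − 1.06 = 0.44.
Reliability = 0.44 / 0.94 = 0.468.

0.468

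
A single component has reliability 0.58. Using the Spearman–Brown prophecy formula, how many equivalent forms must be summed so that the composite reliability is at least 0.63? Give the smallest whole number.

2

k ≥ ρ*(1−ρ₁)/(ρ₁(1−ρ*)) = 0.63·0.42 / (0.58·0.37) = 1.233.
Smallest integer k = 2.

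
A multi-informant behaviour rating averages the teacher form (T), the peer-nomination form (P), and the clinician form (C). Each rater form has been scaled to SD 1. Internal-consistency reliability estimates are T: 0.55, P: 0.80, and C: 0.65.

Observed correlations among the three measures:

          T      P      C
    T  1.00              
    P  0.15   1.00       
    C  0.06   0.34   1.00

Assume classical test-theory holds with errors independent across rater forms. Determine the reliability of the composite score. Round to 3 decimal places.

Var(T+P+C) = 3 + 2·[0.15 + 0.06 + 0.34] = 3 + 1.1 = 4.1.
With uncorrelated errors the cross-covariances are all true-score covariance, so they carry over unchanged; only the diagonal terms shrink to ρᵢσᵢ².
True-score variance = [0.55 + 0.80 + 0.65] + 1.1 = 2 + 1.1 = 3.1.
Reliability = 3.1 / 4.1 = 0.756.

0.756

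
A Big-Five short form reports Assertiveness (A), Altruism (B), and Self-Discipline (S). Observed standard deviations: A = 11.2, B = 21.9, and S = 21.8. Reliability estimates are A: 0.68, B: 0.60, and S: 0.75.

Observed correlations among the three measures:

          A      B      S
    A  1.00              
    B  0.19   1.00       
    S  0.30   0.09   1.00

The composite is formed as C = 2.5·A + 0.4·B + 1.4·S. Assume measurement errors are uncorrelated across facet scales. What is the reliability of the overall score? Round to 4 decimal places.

0.7897

Var(C) = 2.5²·11.2² + 0.4²·21.9² + 1.4²·21.8² + 2·[11.2·21.9·0.19 + 3.5·11.2·21.8·0.30 + 0.56·21.9·21.8·0.09] = 1792.21 + 654.066 = 2446.27.
With uncorrelated errors the cross-covariances are all true-score covariance, so they carry over unchanged; only the diagonal terms shrink to ρᵢσᵢ².
True-score variance = [2.5²·11.2²·0.68 + 0.4²·21.9²·0.60 + 1.4²·21.8²·0.75] + 654.066 = 1277.77 + 654.066 = 1931.83.
Reliability = 1931.83 / 2446.27 = 0.7897.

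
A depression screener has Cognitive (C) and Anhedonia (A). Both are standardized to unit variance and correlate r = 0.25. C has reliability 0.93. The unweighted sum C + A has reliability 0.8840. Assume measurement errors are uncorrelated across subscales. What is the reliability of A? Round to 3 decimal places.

0.780

Var(C+A) = 2 + 2·0.25 = 2.500.
True-score variance = ρ_C + ρ_A + 2·0.25, so 0.8840 = (0.93 + ρ_A + 0.50) / 2.500.
ρ_A = 0.8840·2.500 − 0.93 − 0.50 = 0.780.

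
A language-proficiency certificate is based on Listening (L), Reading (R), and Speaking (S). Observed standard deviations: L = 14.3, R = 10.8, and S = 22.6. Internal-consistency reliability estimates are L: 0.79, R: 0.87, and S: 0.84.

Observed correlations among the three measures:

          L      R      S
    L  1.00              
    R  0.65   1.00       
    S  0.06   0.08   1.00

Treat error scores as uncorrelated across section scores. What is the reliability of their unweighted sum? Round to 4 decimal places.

Var(L+R+S) = 14.3² + 10.8² + 22.6² + 2·[14.3·10.8·0.65 + 14.3·22.6·0.06 + 10.8·22.6·0.08] = 831.89 + 278.606 = 1110.5.
Because errors are independent across components, Cov(Tᵢ,Tⱼ) = Cov(Xᵢ,Xⱼ); the off-diagonal part of the true-score variance is the same as above.
True-score variance = [14.3²·0.79 + 10.8²·0.87 + 22.6²·0.84] + 278.606 = 692.062 + 278.606 = 970.669.
Reliability = 970.669 / 1110.5 = 0.8741.

0.8741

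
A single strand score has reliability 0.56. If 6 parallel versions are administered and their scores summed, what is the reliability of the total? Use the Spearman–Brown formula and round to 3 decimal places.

0.884

ρ_k = kρ / (1 + (k−1)ρ) = 6·0.56 / (1 + 5·0.56) = 3.360 / 3.800 = 0.884.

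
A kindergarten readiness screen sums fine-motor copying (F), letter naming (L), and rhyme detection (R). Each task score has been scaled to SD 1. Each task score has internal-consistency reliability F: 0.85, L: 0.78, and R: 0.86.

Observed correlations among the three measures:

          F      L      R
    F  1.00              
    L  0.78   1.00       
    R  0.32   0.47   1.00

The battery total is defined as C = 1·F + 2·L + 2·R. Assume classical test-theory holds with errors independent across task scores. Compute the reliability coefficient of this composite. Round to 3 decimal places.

0.907

Var(C) = 1 + 2² + 2² + 2·[2·0.78 + 2·0.32 + 4·0.47] = 9 + 8.16 = 17.16.
With uncorrelated errors the cross-covariances are all true-score covariance, so they carry over unchanged; only the diagonal terms shrink to ρᵢσᵢ².
True-score variance = [0.85 + 2²·0.78 + 2²·0.86] + 8.16 = 7.41 + 8.16 = 15.57.
Reliability = 15.57 / 17.16 = 0.907.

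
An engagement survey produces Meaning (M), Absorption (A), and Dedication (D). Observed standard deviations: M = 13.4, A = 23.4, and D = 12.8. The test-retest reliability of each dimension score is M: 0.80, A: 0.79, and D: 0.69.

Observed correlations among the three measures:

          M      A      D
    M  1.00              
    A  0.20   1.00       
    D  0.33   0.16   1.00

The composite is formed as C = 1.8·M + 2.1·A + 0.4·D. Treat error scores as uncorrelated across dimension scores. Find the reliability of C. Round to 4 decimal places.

Var(C) = 1.8²·13.4² + 2.1²·23.4² + 0.4²·12.8² + 2·[3.78·13.4·23.4·0.20 + 0.72·13.4·12.8·0.33 + 0.84·23.4·12.8·0.16] = 3022.73 + 636.12 = 3658.85.
Because errors are independent across components, Cov(Tᵢ,Tⱼ) = Cov(Xᵢ,Xⱼ); the off-diagonal part of the true-score variance is the same as above.
True-score variance = [1.8²·13.4²·0.80 + 2.1²·23.4²·0.79 + 0.4²·12.8²·0.69] + 636.12 = 2391.15 + 636.12 = 3027.27.
Reliability = 3027.27 / 3658.85 = 0.8274.

0.8274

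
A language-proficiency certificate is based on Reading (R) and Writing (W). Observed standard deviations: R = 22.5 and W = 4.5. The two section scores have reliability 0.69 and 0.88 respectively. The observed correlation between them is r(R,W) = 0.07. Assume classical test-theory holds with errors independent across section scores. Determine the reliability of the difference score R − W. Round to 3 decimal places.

0.689

Var(R−W) = 22.5² + 4.5² − 2·22.5·4.5·0.07 = 526.5 − 14.175 = 512.325.
With uncorrelated errors the cross-covariances are all true-score covariance, so they carry over unchanged; only the diagonal terms shrink to ρᵢσᵢ².
True-score variance = [22.5²·0.69 + 4.5²·0.88] − 14.175 = 367.132 − 14.175 = 352.957.
Reliability = 352.957 / 512.325 = 0.689.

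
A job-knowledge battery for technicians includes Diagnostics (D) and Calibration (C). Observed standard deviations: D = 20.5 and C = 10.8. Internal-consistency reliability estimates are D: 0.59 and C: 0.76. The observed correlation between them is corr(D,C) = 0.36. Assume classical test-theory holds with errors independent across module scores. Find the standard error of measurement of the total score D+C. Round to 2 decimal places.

Var(total) = 536.89 + 159.408 = 696.298.
True-score variance = 336.594 + 159.408 = 496.002, so reliability = 0.7123.
Error variance = 696.298 − 496.002 = 200.296; SEM = √200.296 = 14.15.

14.15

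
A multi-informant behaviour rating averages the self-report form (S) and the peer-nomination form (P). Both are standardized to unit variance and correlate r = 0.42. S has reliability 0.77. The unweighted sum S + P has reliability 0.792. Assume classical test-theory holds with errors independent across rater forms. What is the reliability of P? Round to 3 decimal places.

0.639

Var(S+P) = 2 + 2·0.42 = 2.840.
True-score variance = ρ_S + ρ_P + 2·0.42, so 0.792 = (0.77 + ρ_P + 0.84) / 2.840.
ρ_P = 0.792·2.840 − 0.77 − 0.84 = 0.639.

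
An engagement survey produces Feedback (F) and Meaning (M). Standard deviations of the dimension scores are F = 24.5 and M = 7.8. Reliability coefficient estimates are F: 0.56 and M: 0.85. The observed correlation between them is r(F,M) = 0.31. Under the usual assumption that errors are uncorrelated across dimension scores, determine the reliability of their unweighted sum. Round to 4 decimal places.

0.6495

Var(F+M) = 24.5² + 7.8² + 2·[24.5·7.8·0.31] = 661.09 + 118.482 = 779.572.
With uncorrelated errors the cross-covariances are all true-score covariance, so they carry over unchanged; only the diagonal terms shrink to ρᵢσᵢ².
True-score variance = [24.5²·0.56 + 7.8²·0.85] + 118.482 = 387.854 + 118.482 = 506.336.
Reliability = 506.336 / 779.572 = 0.6495.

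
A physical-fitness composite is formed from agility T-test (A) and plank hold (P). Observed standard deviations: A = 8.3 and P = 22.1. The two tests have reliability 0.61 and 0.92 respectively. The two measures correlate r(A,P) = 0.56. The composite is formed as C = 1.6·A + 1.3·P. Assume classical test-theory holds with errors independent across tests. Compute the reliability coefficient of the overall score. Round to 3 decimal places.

Var(C) = 1.6²·8.3² + 1.3²·22.1² + 2·[2.08·8.3·22.1·0.56] = 1001.77 + 427.319 = 1429.09.
Under uncorrelated errors the observed covariances equal the true-score covariances, so only the own-variance terms attenuate.
True-score variance = [1.6²·8.3²·0.61 + 1.3²·22.1²·0.92] + 427.319 = 866.958 + 427.319 = 1294.28.
Reliability = 1294.28 / 1429.09 = 0.906.

0.906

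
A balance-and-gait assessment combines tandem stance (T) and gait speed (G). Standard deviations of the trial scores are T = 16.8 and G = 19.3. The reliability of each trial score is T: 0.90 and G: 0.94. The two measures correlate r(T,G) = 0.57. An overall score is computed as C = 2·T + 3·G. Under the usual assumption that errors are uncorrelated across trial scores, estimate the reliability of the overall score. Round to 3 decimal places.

Var(C) = 2²·16.8² + 3²·19.3² + 2·[6·16.8·19.3·0.57] = 4481.37 + 2217.8 = 6699.17.
Under uncorrelated errors the observed covariances equal the true-score covariances, so only the own-variance terms attenuate.
True-score variance = [2²·16.8²·0.90 + 3²·19.3²·0.94] + 2217.8 = 4167.33 + 2217.8 = 6385.13.
Reliability = 6385.13 / 6699.17 = 0.953.

0.953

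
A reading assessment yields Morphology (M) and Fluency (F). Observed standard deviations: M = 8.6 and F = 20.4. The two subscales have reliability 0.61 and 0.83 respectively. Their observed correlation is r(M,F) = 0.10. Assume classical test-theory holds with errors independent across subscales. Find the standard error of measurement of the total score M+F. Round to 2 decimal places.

9.98

Var(total) = 490.12 + 35.088 = 525.208.
True-score variance = 390.528 + 35.088 = 425.616, so reliability = 0.8104.
Error variance = 525.208 − 425.616 = 99.5916; SEM = √99.5916 = 9.98.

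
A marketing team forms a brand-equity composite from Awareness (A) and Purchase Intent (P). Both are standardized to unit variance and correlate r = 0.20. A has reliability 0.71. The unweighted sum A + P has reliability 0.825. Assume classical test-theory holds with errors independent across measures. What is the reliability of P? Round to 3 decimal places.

Var(A+P) = 2 + 2·0.20 = 2.400.
True-score variance = ρ_A + ρ_P + 2·0.20, so 0.825 = (0.71 + ρ_P + 0.40) / 2.400.
ρ_P = 0.825·2.400 − 0.71 − 0.40 = 0.870.

0.870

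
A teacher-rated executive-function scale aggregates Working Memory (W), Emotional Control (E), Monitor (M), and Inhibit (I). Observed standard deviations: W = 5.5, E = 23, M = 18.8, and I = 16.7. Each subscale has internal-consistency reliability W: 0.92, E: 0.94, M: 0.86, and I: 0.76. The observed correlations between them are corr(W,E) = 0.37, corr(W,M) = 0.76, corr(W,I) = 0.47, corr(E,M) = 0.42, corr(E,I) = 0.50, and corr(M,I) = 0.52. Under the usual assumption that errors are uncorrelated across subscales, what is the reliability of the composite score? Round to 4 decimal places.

Var(W+E+M+I) = 5.5² + 23² + 18.8² + 16.7² + 2·[5.5·23·0.37 + 5.5·18.8·0.76 + 5.5·16.7·0.47 + 23·18.8·0.42 + 23·16.7·0.50 + 18.8·16.7·0.52] = 1191.58 + 1410.95 = 2602.53.
Because errors are independent across components, Cov(Tᵢ,Tⱼ) = Cov(Xᵢ,Xⱼ); the off-diagonal part of the true-score variance is the same as above.
True-score variance = [5.5²·0.92 + 23²·0.94 + 18.8²·0.86 + 16.7²·0.76] + 1410.95 = 1041 + 1410.95 = 2451.96.
Reliability = 2451.96 / 2602.53 = 0.9421.

0.9421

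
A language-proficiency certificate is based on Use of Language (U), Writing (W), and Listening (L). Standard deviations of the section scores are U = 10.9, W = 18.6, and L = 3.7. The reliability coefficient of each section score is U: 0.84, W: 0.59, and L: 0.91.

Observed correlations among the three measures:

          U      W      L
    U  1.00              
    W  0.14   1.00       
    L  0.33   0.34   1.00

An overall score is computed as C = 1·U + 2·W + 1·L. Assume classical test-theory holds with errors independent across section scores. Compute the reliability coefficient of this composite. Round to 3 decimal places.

Var(C) = 10.9² + 2²·18.6² + 3.7² + 2·[2·10.9·18.6·0.14 + 10.9·3.7·0.33 + 2·18.6·3.7·0.34] = 1516.34 + 233.747 = 1750.09.
Under uncorrelated errors the observed covariances equal the true-score covariances, so only the own-variance terms attenuate.
True-score variance = [10.9²·0.84 + 2²·18.6²·0.59 + 3.7²·0.91] + 233.747 = 928.724 + 233.747 = 1162.47.
Reliability = 1162.47 / 1750.09 = 0.664.

0.664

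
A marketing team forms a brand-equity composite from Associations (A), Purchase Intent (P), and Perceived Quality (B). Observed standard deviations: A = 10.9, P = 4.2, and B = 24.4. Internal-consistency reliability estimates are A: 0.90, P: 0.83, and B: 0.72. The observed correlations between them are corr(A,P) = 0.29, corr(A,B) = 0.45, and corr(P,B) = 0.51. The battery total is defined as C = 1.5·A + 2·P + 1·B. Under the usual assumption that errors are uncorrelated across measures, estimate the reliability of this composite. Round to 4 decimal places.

0.8701

Var(C) = 1.5²·10.9² + 2²·4.2² + 24.4² + 2·[3·10.9·4.2·0.29 + 1.5·10.9·24.4·0.45 + 2·4.2·24.4·0.51] = 933.242 + 647.762 = 1581.
Because errors are independent across components, Cov(Tᵢ,Tⱼ) = Cov(Xᵢ,Xⱼ); the off-diagonal part of the true-score variance is the same as above.
True-score variance = [1.5²·10.9²·0.90 + 2²·4.2²·0.83 + 24.4²·0.72] + 647.762 = 727.814 + 647.762 = 1375.58.
Reliability = 1375.58 / 1581 = 0.8701.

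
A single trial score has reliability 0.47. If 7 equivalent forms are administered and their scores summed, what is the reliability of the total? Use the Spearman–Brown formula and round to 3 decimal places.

0.861

ρ_k = kρ / (1 + (k−1)ρ) = 7·0.47 / (1 + 6·0.47) = 3.290 / 3.820 = 0.861.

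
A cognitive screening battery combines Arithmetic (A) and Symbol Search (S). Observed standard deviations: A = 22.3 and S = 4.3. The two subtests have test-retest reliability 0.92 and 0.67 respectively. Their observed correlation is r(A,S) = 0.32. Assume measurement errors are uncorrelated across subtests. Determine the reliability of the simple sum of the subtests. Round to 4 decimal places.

Var(A+S) = 22.3² + 4.3² + 2·[22.3·4.3·0.32] = 515.78 + 61.3696 = 577.15.
Because errors are independent across components, Cov(Tᵢ,Tⱼ) = Cov(Xᵢ,Xⱼ); the off-diagonal part of the true-score variance is the same as above.
True-score variance = [22.3²·0.92 + 4.3²·0.67] + 61.3696 = 469.895 + 61.3696 = 531.265.
Reliability = 531.265 / 577.15 = 0.9205.

0.9205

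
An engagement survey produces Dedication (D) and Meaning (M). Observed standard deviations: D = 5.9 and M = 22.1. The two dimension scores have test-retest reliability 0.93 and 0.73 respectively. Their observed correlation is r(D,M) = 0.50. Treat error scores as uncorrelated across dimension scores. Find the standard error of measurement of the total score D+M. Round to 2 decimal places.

Var(total) = 523.22 + 130.39 = 653.61.
True-score variance = 388.913 + 130.39 = 519.303, so reliability = 0.7945.
Error variance = 653.61 − 519.303 = 134.307; SEM = √134.307 = 11.59.

11.59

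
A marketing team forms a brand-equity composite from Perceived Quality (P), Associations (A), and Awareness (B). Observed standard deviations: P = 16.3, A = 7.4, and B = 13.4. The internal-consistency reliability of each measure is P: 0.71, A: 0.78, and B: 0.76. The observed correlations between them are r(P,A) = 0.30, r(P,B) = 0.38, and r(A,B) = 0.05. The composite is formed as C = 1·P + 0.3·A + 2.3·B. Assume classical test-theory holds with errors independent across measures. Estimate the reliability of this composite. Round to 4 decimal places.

0.8123

Var(C) = 16.3² + 0.3²·7.4² + 2.3²·13.4² + 2·[0.3·16.3·7.4·0.30 + 2.3·16.3·13.4·0.38 + 0.69·7.4·13.4·0.05] = 1220.49 + 410.352 = 1630.84.
Under uncorrelated errors the observed covariances equal the true-score covariances, so only the own-variance terms attenuate.
True-score variance = [16.3²·0.71 + 0.3²·7.4²·0.78 + 2.3²·13.4²·0.76] + 410.352 = 914.387 + 410.352 = 1324.74.
Reliability = 1324.74 / 1630.84 = 0.8123.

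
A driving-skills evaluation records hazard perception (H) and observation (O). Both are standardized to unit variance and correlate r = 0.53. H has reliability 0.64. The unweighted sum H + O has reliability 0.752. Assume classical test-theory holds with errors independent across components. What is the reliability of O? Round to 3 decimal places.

Var(H+O) = 2 + 2·0.53 = 3.060.
True-score variance = ρ_H + ρ_O + 2·0.53, so 0.752 = (0.64 + ρ_O + 1.06) / 3.060.
ρ_O = 0.752·3.060 − 0.64 − 1.06 = 0.601.

0.601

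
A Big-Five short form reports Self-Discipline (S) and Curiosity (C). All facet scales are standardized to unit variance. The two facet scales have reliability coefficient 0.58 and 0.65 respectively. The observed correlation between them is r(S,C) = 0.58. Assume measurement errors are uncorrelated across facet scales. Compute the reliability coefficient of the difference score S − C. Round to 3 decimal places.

Var(S−C) = 1 + 1 − 2·0.58 = 2 − 1.16 = 0.84.
Under uncorrelated errors the observed covariances equal the true-score covariances, so only the own-variance terms attenuate.
True-score variance = [0.58 + 0.65] − 1.16 = 1.23 − 1.16 = 0.07.
Reliability = 0.07 / 0.84 = 0.083.

0.083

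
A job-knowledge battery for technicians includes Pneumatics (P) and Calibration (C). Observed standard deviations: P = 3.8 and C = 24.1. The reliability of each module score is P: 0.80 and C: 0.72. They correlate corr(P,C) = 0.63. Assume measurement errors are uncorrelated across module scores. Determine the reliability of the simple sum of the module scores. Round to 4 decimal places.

Var(P+C) = 3.8² + 24.1² + 2·[3.8·24.1·0.63] = 595.25 + 115.391 = 710.641.
With uncorrelated errors the cross-covariances are all true-score covariance, so they carry over unchanged; only the diagonal terms shrink to ρᵢσᵢ².
True-score variance = [3.8²·0.80 + 24.1²·0.72] + 115.391 = 429.735 + 115.391 = 545.126.
Reliability = 545.126 / 710.641 = 0.7671.

0.7671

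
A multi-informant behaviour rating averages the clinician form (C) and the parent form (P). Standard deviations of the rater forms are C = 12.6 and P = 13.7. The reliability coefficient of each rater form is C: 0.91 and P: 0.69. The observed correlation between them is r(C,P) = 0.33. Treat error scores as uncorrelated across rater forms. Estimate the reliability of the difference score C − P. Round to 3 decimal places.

Var(C−P) = 12.6² + 13.7² − 2·12.6·13.7·0.33 = 346.45 − 113.929 = 232.521.
Because errors are independent across components, Cov(Tᵢ,Tⱼ) = Cov(Xᵢ,Xⱼ); the off-diagonal part of the true-score variance is the same as above.
True-score variance = [12.6²·0.91 + 13.7²·0.69] − 113.929 = 273.978 − 113.929 = 160.048.
Reliability = 160.048 / 232.521 = 0.688.

0.688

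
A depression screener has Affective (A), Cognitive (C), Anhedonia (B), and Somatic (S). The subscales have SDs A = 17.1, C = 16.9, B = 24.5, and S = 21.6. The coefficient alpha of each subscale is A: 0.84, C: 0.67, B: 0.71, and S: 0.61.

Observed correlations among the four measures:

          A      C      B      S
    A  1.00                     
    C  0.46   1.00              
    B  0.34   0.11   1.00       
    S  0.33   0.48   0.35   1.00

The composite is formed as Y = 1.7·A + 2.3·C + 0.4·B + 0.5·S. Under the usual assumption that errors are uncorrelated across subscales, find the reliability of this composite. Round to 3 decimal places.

Var(Y) = 1.7²·17.1² + 2.3²·16.9² + 0.4²·24.5² + 0.5²·21.6² + 2·[3.91·17.1·16.9·0.46 + 0.68·17.1·24.5·0.34 + 0.85·17.1·21.6·0.33 + 0.92·16.9·24.5·0.11 + 1.15·16.9·21.6·0.48 + 0.2·24.5·21.6·0.35] = 2568.62 + 2001.38 = 4570.01.
Because errors are independent across components, Cov(Tᵢ,Tⱼ) = Cov(Xᵢ,Xⱼ); the off-diagonal part of the true-score variance is the same as above.
True-score variance = [1.7²·17.1²·0.84 + 2.3²·16.9²·0.67 + 0.4²·24.5²·0.71 + 0.5²·21.6²·0.61] + 2001.38 = 1861.48 + 2001.38 = 3862.86.
Reliability = 3862.86 / 4570.01 = 0.845.

0.845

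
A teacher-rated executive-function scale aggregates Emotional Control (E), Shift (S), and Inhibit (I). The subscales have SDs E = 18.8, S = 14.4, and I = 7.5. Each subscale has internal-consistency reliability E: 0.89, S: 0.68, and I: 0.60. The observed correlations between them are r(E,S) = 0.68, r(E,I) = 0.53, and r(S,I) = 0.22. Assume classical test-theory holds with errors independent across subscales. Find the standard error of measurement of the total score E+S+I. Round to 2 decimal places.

Var(total) = 617.05 + 565.159 = 1182.21.
True-score variance = 489.316 + 565.159 = 1054.48, so reliability = 0.8920.
Error variance = 1182.21 − 1054.48 = 127.734; SEM = √127.734 = 11.30.

11.30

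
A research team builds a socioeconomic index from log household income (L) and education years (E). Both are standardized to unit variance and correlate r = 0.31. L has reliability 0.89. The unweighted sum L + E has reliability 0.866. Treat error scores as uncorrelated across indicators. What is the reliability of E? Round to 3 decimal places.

Var(L+E) = 2 + 2·0.31 = 2.620.
True-score variance = ρ_L + ρ_E + 2·0.31, so 0.866 = (0.89 + ρ_E + 0.62) / 2.620.
ρ_E = 0.866·2.620 − 0.89 − 0.62 = 0.759.

0.759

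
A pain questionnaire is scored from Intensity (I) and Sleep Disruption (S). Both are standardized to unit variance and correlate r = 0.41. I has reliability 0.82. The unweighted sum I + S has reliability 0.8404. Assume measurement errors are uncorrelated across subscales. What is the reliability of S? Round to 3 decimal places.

Var(I+S) = 2 + 2·0.41 = 2.820.
True-score variance = ρ_I + ρ_S + 2·0.41, so 0.8404 = (0.82 + ρ_S + 0.82) / 2.820.
ρ_S = 0.8404·2.820 − 0.82 − 0.82 = 0.730.

0.730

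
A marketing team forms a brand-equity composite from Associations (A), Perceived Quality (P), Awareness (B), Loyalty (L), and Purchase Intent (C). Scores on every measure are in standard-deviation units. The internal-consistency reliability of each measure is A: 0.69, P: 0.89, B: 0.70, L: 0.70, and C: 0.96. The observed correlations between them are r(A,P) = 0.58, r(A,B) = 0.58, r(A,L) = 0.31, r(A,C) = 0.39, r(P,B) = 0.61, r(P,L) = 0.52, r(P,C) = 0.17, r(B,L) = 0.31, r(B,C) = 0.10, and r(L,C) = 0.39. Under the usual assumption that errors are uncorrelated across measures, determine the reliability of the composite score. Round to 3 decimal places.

Var(A+P+B+L+C) = 5 + 2·[0.58 + 0.58 + 0.31 + 0.39 + 0.61 + 0.52 + 0.17 + 0.31 + 0.10 + 0.39] = 5 + 7.92 = 12.92.
With uncorrelated errors the cross-covariances are all true-score covariance, so they carry over unchanged; only the diagonal terms shrink to ρᵢσᵢ².
True-score variance = [0.69 + 0.89 + 0.70 + 0.70 + 0.96] + 7.92 = 3.94 + 7.92 = 11.86.
Reliability = 11.86 / 12.92 = 0.918.

0.918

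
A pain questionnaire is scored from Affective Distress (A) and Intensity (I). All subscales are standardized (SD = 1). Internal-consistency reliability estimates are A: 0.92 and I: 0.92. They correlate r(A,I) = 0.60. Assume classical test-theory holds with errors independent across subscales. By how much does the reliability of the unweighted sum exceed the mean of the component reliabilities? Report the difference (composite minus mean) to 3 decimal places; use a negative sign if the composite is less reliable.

Var(sum) = 2 + 1.2 = 3.2; true-score variance = 1.84 + 1.2 = 3.04; composite reliability = 0.9500.
Mean component reliability = 0.9200.
Difference = 0.9500 − 0.9200 = 0.030.

0.030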